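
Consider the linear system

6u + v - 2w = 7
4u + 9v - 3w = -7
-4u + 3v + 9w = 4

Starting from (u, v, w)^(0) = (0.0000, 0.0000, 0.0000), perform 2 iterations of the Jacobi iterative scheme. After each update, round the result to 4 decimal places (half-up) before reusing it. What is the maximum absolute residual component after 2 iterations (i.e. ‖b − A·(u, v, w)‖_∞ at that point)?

2.2224

Iteration 1:
  u = (7 - (1)·0.0000 - (-2)·0.0000) / (6) = 1.1667
  v = (-7 - (4)·0.0000 - (-3)·0.0000) / (9) = -0.7778
  w = (4 - (-4)·0.0000 - (3)·0.0000) / (9) = 0.4444
Iteration 2:
  u = (7 - (1)·-0.7778 - (-2)·0.4444) / (6) = 1.4444
  v = (-7 - (4)·1.1667 - (-3)·0.4444) / (9) = -1.1482
  w = (4 - (-4)·1.1667 - (3)·-0.7778) / (9) = 1.2222
Residual b − A·x = (1.9262, 1.2228, 2.2224); ∞-norm = 2.2224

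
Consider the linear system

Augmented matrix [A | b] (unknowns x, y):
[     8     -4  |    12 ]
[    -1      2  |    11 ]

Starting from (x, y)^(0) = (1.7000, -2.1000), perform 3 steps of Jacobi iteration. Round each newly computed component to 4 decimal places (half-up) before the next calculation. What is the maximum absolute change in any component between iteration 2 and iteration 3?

2.1125

Iteration 1:
  x = (12 - (-4)·-2.1000) / (8) = 0.4500
  y = (11 - (-1)·1.7000) / (2) = 6.3500
Iteration 2:
  x = (12 - (-4)·6.3500) / (8) = 4.6750
  y = (11 - (-1)·0.4500) / (2) = 5.7250
Iteration 3:
  x = (12 - (-4)·5.7250) / (8) = 4.3625
  y = (11 - (-1)·4.6750) / (2) = 7.8375
Change: (-0.3125, 2.1125) → max |·| = 2.1125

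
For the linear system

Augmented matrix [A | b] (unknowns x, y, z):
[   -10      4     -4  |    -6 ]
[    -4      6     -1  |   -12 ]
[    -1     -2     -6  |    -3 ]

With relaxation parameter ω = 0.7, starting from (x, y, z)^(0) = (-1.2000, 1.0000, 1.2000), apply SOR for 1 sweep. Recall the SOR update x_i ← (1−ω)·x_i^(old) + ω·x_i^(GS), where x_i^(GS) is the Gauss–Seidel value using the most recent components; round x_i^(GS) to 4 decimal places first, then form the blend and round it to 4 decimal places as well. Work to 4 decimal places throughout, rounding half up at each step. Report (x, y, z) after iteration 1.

Iteration 1:
  x: GS value = (-6 - (4)·1.0000 - (-4)·1.2000) / (-10) = 0.5200;  x ← (1−ω)·-1.2000 + ω·0.5200 = 0.0040
  y: GS value = (-12 - (-4)·0.0040 - (-1)·1.2000) / (6) = -1.7973;  y ← (1−ω)·1.0000 + ω·-1.7973 = -0.9581
  z: GS value = (-3 - (-1)·0.0040 - (-2)·-0.9581) / (-6) = 0.8187;  z ← (1−ω)·1.2000 + ω·0.8187 = 0.9331

(0.0040, -0.9581, 0.9331)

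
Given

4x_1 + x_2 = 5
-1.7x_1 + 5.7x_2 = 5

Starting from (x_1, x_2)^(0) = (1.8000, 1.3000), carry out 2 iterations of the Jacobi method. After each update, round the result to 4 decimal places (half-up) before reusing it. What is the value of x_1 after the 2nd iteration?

Iteration 1:
  x_1 = (5 - (1)·1.3000) / (4) = 0.9250
  x_2 = (5 - (-1.7)·1.8000) / (5.7) = 1.4140
Iteration 2:
  x_1 = (5 - (1)·1.4140) / (4) = 0.8965
  x_2 = (5 - (-1.7)·0.9250) / (5.7) = 1.1531

0.8965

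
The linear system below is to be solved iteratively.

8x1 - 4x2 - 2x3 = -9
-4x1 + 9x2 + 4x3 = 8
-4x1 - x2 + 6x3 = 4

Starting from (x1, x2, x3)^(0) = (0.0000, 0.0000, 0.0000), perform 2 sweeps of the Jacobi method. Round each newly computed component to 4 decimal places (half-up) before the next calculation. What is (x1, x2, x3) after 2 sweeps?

(-0.5139, 0.0926, 0.0648)

Iteration 1:
  x1 = (-9 - (-4)·0.0000 - (-2)·0.0000) / (8) = -1.1250
  x2 = (8 - (-4)·0.0000 - (4)·0.0000) / (9) = 0.8889
  x3 = (4 - (-4)·0.0000 - (-1)·0.0000) / (6) = 0.6667
Iteration 2:
  x1 = (-9 - (-4)·0.8889 - (-2)·0.6667) / (8) = -0.5139
  x2 = (8 - (-4)·-1.1250 - (4)·0.6667) / (9) = 0.0926
  x3 = (4 - (-4)·-1.1250 - (-1)·0.8889) / (6) = 0.0648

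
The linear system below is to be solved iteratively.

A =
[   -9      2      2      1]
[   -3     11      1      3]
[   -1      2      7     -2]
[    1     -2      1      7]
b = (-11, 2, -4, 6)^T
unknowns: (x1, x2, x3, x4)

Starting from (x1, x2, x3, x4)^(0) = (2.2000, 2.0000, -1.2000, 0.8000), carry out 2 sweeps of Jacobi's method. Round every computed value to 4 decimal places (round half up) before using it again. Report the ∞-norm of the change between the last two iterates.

0.4164

Iteration 1:
  x1 = (-11 - (2)·2.0000 - (2)·-1.2000 - (1)·0.8000) / (-9) = 1.4889
  x2 = (2 - (-3)·2.2000 - (1)·-1.2000 - (3)·0.8000) / (11) = 0.6727
  x3 = (-4 - (-1)·2.2000 - (2)·2.0000 - (-2)·0.8000) / (7) = -0.6000
  x4 = (6 - (1)·2.2000 - (-2)·2.0000 - (1)·-1.2000) / (7) = 1.2857
Iteration 2:
  x1 = (-11 - (2)·0.6727 - (2)·-0.6000 - (1)·1.2857) / (-9) = 1.3812
  x2 = (2 - (-3)·1.4889 - (1)·-0.6000 - (3)·1.2857) / (11) = 0.2918
  x3 = (-4 - (-1)·1.4889 - (2)·0.6727 - (-2)·1.2857) / (7) = -0.1836
  x4 = (6 - (1)·1.4889 - (-2)·0.6727 - (1)·-0.6000) / (7) = 0.9224
Change: (-0.1077, -0.3809, 0.4164, -0.3633) → max |·| = 0.4164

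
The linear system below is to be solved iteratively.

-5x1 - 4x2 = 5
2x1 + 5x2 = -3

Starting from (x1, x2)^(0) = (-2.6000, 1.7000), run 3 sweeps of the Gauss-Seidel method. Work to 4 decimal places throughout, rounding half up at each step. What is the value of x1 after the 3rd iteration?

Iteration 1:
  x1 = (5 - (-4)·1.7000) / (-5) = -2.3600
  x2 = (-3 - (2)·-2.3600) / (5) = 0.3440
Iteration 2:
  x1 = (5 - (-4)·0.3440) / (-5) = -1.2752
  x2 = (-3 - (2)·-1.2752) / (5) = -0.0899
Iteration 3:
  x1 = (5 - (-4)·-0.0899) / (-5) = -0.9281
  x2 = (-3 - (2)·-0.9281) / (5) = -0.2288

-0.9281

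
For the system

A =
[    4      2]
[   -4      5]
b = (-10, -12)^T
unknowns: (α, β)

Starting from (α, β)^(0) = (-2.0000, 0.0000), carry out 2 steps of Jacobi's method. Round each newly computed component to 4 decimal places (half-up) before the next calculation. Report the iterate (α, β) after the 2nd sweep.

Iteration 1:
  α = (-10 - (2)·0.0000) / (4) = -2.5000
  β = (-12 - (-4)·-2.0000) / (5) = -4.0000
Iteration 2:
  α = (-10 - (2)·-4.0000) / (4) = -0.5000
  β = (-12 - (-4)·-2.5000) / (5) = -4.4000

(-0.5000, -4.4000)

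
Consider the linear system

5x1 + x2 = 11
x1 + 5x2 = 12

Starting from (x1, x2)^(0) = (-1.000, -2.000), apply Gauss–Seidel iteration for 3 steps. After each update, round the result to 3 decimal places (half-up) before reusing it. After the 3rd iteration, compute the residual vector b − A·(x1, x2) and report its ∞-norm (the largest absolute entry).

0.006

Iteration 1:
  x1 = (11 - (1)·-2.000) / (5) = 2.600
  x2 = (12 - (1)·2.600) / (5) = 1.880
Iteration 2:
  x1 = (11 - (1)·1.880) / (5) = 1.824
  x2 = (12 - (1)·1.824) / (5) = 2.035
Iteration 3:
  x1 = (11 - (1)·2.035) / (5) = 1.793
  x2 = (12 - (1)·1.793) / (5) = 2.041
Residual b − A·x = (-0.006, 0.002); ∞-norm = 0.006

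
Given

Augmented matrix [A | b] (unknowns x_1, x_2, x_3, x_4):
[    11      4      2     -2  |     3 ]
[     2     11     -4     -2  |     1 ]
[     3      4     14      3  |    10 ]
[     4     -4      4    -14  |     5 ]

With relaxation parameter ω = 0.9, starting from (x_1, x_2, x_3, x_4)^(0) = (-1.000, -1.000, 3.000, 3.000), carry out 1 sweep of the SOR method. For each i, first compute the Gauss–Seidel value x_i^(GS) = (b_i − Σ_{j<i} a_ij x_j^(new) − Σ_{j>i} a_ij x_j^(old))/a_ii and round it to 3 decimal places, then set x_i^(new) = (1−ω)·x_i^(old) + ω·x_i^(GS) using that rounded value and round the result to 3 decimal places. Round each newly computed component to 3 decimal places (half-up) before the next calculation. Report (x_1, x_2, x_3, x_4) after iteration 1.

Iteration 1:
  x_1: GS value = (3 - (4)·-1.000 - (2)·3.000 - (-2)·3.000) / (11) = 0.636;  x_1 ← (1−ω)·-1.000 + ω·0.636 = 0.472
  x_2: GS value = (1 - (2)·0.472 - (-4)·3.000 - (-2)·3.000) / (11) = 1.641;  x_2 ← (1−ω)·-1.000 + ω·1.641 = 1.377
  x_3: GS value = (10 - (3)·0.472 - (4)·1.377 - (3)·3.000) / (14) = -0.423;  x_3 ← (1−ω)·3.000 + ω·-0.423 = -0.081
  x_4: GS value = (5 - (4)·0.472 - (-4)·1.377 - (4)·-0.081) / (-14) = -0.639;  x_4 ← (1−ω)·3.000 + ω·-0.639 = -0.275

(0.472, 1.377, -0.081, -0.275)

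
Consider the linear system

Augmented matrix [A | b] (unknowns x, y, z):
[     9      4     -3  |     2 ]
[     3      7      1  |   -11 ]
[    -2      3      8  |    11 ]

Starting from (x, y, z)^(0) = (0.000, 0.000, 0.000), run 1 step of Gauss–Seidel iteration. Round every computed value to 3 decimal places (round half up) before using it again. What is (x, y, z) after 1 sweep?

(0.222, -1.667, 2.056)

Iteration 1:
  x = (2 - (4)·0.000 - (-3)·0.000) / (9) = 0.222
  y = (-11 - (3)·0.222 - (1)·0.000) / (7) = -1.667
  z = (11 - (-2)·0.222 - (3)·-1.667) / (8) = 2.056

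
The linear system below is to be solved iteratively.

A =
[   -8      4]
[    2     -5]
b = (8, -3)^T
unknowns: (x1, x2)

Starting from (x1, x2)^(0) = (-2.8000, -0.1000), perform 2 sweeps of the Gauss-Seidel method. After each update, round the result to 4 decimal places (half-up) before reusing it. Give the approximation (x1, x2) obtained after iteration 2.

(-0.9100, 0.2360)

Iteration 1:
  x1 = (8 - (4)·-0.1000) / (-8) = -1.0500
  x2 = (-3 - (2)·-1.0500) / (-5) = 0.1800
Iteration 2:
  x1 = (8 - (4)·0.1800) / (-8) = -0.9100
  x2 = (-3 - (2)·-0.9100) / (-5) = 0.2360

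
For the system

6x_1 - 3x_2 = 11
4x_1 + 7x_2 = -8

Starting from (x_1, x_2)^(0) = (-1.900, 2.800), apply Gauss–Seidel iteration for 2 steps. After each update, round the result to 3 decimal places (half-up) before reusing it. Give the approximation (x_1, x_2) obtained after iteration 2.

(0.338, -1.336)

Iteration 1:
  x_1 = (11 - (-3)·2.800) / (6) = 3.233
  x_2 = (-8 - (4)·3.233) / (7) = -2.990
Iteration 2:
  x_1 = (11 - (-3)·-2.990) / (6) = 0.338
  x_2 = (-8 - (4)·0.338) / (7) = -1.336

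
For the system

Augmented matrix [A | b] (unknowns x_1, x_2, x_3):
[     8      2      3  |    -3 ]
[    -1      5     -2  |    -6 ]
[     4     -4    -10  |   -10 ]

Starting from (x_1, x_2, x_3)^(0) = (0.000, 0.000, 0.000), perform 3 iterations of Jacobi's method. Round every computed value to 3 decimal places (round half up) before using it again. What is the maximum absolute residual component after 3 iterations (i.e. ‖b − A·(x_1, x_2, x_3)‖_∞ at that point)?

Iteration 1:
  x_1 = (-3 - (2)·0.000 - (3)·0.000) / (8) = -0.375
  x_2 = (-6 - (-1)·0.000 - (-2)·0.000) / (5) = -1.200
  x_3 = (-10 - (4)·0.000 - (-4)·0.000) / (-10) = 1.000
Iteration 2:
  x_1 = (-3 - (2)·-1.200 - (3)·1.000) / (8) = -0.450
  x_2 = (-6 - (-1)·-0.375 - (-2)·1.000) / (5) = -0.875
  x_3 = (-10 - (4)·-0.375 - (-4)·-1.200) / (-10) = 1.330
Iteration 3:
  x_1 = (-3 - (2)·-0.875 - (3)·1.330) / (8) = -0.655
  x_2 = (-6 - (-1)·-0.450 - (-2)·1.330) / (5) = -0.758
  x_3 = (-10 - (4)·-0.450 - (-4)·-0.875) / (-10) = 1.170
Residual b − A·x = (0.246, -0.525, 1.288); ∞-norm = 1.288

1.288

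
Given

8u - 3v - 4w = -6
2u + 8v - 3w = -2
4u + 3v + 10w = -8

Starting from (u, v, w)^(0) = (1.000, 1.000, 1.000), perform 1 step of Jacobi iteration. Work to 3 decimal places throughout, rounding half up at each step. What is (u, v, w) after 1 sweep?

(0.125, -0.125, -1.500)

Iteration 1:
  u = (-6 - (-3)·1.000 - (-4)·1.000) / (8) = 0.125
  v = (-2 - (2)·1.000 - (-3)·1.000) / (8) = -0.125
  w = (-8 - (4)·1.000 - (3)·1.000) / (10) = -1.500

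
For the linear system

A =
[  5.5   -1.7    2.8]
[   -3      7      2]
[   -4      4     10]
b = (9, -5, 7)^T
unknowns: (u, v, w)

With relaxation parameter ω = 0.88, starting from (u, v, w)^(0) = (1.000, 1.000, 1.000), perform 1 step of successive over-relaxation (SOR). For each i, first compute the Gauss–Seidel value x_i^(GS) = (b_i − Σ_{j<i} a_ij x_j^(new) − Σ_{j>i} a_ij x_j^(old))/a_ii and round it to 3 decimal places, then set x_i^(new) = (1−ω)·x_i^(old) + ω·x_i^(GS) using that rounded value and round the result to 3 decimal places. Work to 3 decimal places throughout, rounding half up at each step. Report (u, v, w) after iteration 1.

(1.384, -0.238, 1.307)

Iteration 1:
  u: GS value = (9 - (-1.7)·1.000 - (2.8)·1.000) / (5.5) = 1.436;  u ← (1−ω)·1.000 + ω·1.436 = 1.384
  v: GS value = (-5 - (-3)·1.384 - (2)·1.000) / (7) = -0.407;  v ← (1−ω)·1.000 + ω·-0.407 = -0.238
  w: GS value = (7 - (-4)·1.384 - (4)·-0.238) / (10) = 1.349;  w ← (1−ω)·1.000 + ω·1.349 = 1.307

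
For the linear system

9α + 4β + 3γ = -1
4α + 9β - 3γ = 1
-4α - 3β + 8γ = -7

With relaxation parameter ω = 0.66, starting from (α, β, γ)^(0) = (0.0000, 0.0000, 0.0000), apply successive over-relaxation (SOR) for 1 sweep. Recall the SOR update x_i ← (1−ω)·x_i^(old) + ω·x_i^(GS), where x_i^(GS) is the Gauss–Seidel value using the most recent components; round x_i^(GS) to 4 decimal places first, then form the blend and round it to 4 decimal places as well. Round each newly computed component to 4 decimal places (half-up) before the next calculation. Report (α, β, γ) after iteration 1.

Iteration 1:
  α: GS value = (-1 - (4)·0.0000 - (3)·0.0000) / (9) = -0.1111;  α ← (1−ω)·0.0000 + ω·-0.1111 = -0.0733
  β: GS value = (1 - (4)·-0.0733 - (-3)·0.0000) / (9) = 0.1437;  β ← (1−ω)·0.0000 + ω·0.1437 = 0.0948
  γ: GS value = (-7 - (-4)·-0.0733 - (-3)·0.0948) / (8) = -0.8761;  γ ← (1−ω)·0.0000 + ω·-0.8761 = -0.5782

(-0.0733, 0.0948, -0.5782)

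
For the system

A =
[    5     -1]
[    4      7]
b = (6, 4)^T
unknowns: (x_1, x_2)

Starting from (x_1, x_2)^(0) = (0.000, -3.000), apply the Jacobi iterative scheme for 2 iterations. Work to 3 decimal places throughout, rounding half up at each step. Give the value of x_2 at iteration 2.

Iteration 1:
  x_1 = (6 - (-1)·-3.000) / (5) = 0.600
  x_2 = (4 - (4)·0.000) / (7) = 0.571
Iteration 2:
  x_1 = (6 - (-1)·0.571) / (5) = 1.314
  x_2 = (4 - (4)·0.600) / (7) = 0.229

0.229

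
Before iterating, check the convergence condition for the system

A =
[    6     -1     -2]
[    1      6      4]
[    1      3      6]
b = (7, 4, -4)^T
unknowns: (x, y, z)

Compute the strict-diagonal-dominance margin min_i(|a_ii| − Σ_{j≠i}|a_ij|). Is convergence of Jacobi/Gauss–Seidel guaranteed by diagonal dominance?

1

row 1: |6| − (1+2) = 3
row 2: |6| − (1+4) = 1
row 3: |6| − (1+3) = 2
minimum over rows = 1 → strictly diagonally dominant (convergence guaranteed)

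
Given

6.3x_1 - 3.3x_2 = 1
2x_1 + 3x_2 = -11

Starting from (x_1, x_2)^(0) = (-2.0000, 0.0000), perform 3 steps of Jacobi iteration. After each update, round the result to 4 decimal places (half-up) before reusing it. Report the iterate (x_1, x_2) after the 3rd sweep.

(-1.8173, -2.9577)

Iteration 1:
  x_1 = (1 - (-3.3)·0.0000) / (6.3) = 0.1587
  x_2 = (-11 - (2)·-2.0000) / (3) = -2.3333
Iteration 2:
  x_1 = (1 - (-3.3)·-2.3333) / (6.3) = -1.0635
  x_2 = (-11 - (2)·0.1587) / (3) = -3.7725
Iteration 3:
  x_1 = (1 - (-3.3)·-3.7725) / (6.3) = -1.8173
  x_2 = (-11 - (2)·-1.0635) / (3) = -2.9577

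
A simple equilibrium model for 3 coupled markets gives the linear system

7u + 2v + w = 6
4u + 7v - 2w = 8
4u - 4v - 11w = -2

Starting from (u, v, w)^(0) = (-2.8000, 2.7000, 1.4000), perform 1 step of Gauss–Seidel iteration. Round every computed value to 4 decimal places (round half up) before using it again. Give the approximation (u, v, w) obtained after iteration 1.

Iteration 1:
  u = (6 - (2)·2.7000 - (1)·1.4000) / (7) = -0.1143
  v = (8 - (4)·-0.1143 - (-2)·1.4000) / (7) = 1.6082
  w = (-2 - (4)·-0.1143 - (-4)·1.6082) / (-11) = -0.4445

(-0.1143, 1.6082, -0.4445)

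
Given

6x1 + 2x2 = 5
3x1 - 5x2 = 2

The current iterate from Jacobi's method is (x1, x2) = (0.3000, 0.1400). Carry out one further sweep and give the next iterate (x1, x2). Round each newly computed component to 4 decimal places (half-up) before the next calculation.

(0.7867, -0.2200)

One sweep:
  x1 = (5 - (2)·0.1400) / (6) = 0.7867
  x2 = (2 - (3)·0.3000) / (-5) = -0.2200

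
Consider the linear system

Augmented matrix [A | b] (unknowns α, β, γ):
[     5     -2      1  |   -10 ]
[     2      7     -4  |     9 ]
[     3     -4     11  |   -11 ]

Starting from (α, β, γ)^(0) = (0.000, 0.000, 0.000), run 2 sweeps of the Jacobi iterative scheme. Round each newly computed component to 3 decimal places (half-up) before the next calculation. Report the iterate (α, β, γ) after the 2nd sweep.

Iteration 1:
  α = (-10 - (-2)·0.000 - (1)·0.000) / (5) = -2.000
  β = (9 - (2)·0.000 - (-4)·0.000) / (7) = 1.286
  γ = (-11 - (3)·0.000 - (-4)·0.000) / (11) = -1.000
Iteration 2:
  α = (-10 - (-2)·1.286 - (1)·-1.000) / (5) = -1.286
  β = (9 - (2)·-2.000 - (-4)·-1.000) / (7) = 1.286
  γ = (-11 - (3)·-2.000 - (-4)·1.286) / (11) = 0.013

(-1.286, 1.286, 0.013)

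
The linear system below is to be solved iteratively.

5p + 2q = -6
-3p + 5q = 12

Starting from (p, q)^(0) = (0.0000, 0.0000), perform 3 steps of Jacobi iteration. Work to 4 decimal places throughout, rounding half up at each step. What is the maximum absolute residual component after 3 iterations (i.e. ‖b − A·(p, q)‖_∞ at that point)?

Iteration 1:
  p = (-6 - (2)·0.0000) / (5) = -1.2000
  q = (12 - (-3)·0.0000) / (5) = 2.4000
Iteration 2:
  p = (-6 - (2)·2.4000) / (5) = -2.1600
  q = (12 - (-3)·-1.2000) / (5) = 1.6800
Iteration 3:
  p = (-6 - (2)·1.6800) / (5) = -1.8720
  q = (12 - (-3)·-2.1600) / (5) = 1.1040
Residual b − A·x = (1.1520, 0.8640); ∞-norm = 1.1520

1.1520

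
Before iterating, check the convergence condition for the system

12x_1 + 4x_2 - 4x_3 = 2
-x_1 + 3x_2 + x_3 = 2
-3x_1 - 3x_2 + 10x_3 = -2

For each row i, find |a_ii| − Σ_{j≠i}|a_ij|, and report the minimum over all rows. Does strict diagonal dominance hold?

row 1: |12| − (4+4) = 4
row 2: |3| − (1+1) = 1
row 3: |10| − (3+3) = 4
minimum over rows = 1 → strictly diagonally dominant (convergence guaranteed)

1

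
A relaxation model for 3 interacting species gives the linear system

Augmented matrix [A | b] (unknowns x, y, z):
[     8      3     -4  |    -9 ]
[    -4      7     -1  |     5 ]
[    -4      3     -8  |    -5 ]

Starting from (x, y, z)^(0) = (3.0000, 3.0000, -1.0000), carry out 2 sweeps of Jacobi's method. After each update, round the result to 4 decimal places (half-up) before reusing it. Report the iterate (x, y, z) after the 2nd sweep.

(-1.8571, -0.8214, 2.8571)

Iteration 1:
  x = (-9 - (3)·3.0000 - (-4)·-1.0000) / (8) = -2.7500
  y = (5 - (-4)·3.0000 - (-1)·-1.0000) / (7) = 2.2857
  z = (-5 - (-4)·3.0000 - (3)·3.0000) / (-8) = 0.2500
Iteration 2:
  x = (-9 - (3)·2.2857 - (-4)·0.2500) / (8) = -1.8571
  y = (5 - (-4)·-2.7500 - (-1)·0.2500) / (7) = -0.8214
  z = (-5 - (-4)·-2.7500 - (3)·2.2857) / (-8) = 2.8571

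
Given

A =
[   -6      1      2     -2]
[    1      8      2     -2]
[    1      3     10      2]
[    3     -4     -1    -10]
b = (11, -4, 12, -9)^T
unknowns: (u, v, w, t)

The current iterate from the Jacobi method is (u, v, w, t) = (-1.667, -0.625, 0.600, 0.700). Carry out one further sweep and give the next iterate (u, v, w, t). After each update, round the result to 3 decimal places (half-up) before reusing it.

One sweep:
  u = (11 - (1)·-0.625 - (2)·0.600 - (-2)·0.700) / (-6) = -1.971
  v = (-4 - (1)·-1.667 - (2)·0.600 - (-2)·0.700) / (8) = -0.267
  w = (12 - (1)·-1.667 - (3)·-0.625 - (2)·0.700) / (10) = 1.414
  t = (-9 - (3)·-1.667 - (-4)·-0.625 - (-1)·0.600) / (-10) = 0.590

(-1.971, -0.267, 1.414, 0.590)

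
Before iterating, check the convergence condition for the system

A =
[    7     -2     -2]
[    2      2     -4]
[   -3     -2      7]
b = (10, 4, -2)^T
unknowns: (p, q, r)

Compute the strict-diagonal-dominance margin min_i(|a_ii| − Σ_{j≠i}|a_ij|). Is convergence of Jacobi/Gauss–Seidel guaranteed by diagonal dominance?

row 1: |7| − (2+2) = 3
row 2: |2| − (2+4) = -4
row 3: |7| − (3+2) = 2
minimum over rows = -4 → not strictly diagonally dominant

-4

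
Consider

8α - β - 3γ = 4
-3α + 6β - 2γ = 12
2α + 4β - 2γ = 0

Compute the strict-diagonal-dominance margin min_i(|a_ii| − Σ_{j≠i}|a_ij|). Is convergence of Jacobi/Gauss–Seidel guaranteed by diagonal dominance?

-4

row 1: |8| − (1+3) = 4
row 2: |6| − (3+2) = 1
row 3: |-2| − (2+4) = -4
minimum over rows = -4 → not strictly diagonally dominant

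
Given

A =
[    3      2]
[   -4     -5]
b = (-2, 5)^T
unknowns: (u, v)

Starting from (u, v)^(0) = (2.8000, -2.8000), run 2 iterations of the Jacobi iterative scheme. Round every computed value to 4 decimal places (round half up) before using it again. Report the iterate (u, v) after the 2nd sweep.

(1.4933, -1.9600)

Iteration 1:
  u = (-2 - (2)·-2.8000) / (3) = 1.2000
  v = (5 - (-4)·2.8000) / (-5) = -3.2400
Iteration 2:
  u = (-2 - (2)·-3.2400) / (3) = 1.4933
  v = (5 - (-4)·1.2000) / (-5) = -1.9600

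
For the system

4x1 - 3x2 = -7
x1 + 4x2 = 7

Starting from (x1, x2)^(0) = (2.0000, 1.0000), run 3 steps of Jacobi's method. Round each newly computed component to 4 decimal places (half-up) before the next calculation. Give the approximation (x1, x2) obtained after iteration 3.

Iteration 1:
  x1 = (-7 - (-3)·1.0000) / (4) = -1.0000
  x2 = (7 - (1)·2.0000) / (4) = 1.2500
Iteration 2:
  x1 = (-7 - (-3)·1.2500) / (4) = -0.8125
  x2 = (7 - (1)·-1.0000) / (4) = 2.0000
Iteration 3:
  x1 = (-7 - (-3)·2.0000) / (4) = -0.2500
  x2 = (7 - (1)·-0.8125) / (4) = 1.9531

(-0.2500, 1.9531)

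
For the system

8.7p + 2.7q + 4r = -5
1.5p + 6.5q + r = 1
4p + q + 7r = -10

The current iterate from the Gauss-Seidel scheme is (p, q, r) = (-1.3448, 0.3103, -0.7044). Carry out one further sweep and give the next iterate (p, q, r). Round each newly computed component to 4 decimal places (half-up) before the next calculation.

(-0.3472, 0.3423, -1.2791)

One sweep:
  p = (-5 - (2.7)·0.3103 - (4)·-0.7044) / (8.7) = -0.3472
  q = (1 - (1.5)·-0.3472 - (1)·-0.7044) / (6.5) = 0.3423
  r = (-10 - (4)·-0.3472 - (1)·0.3423) / (7) = -1.2791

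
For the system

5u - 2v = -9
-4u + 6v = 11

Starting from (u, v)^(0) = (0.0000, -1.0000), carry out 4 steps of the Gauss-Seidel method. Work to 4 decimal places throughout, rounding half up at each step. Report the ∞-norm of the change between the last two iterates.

Iteration 1:
  u = (-9 - (-2)·-1.0000) / (5) = -2.2000
  v = (11 - (-4)·-2.2000) / (6) = 0.3667
Iteration 2:
  u = (-9 - (-2)·0.3667) / (5) = -1.6533
  v = (11 - (-4)·-1.6533) / (6) = 0.7311
Iteration 3:
  u = (-9 - (-2)·0.7311) / (5) = -1.5076
  v = (11 - (-4)·-1.5076) / (6) = 0.8283
Iteration 4:
  u = (-9 - (-2)·0.8283) / (5) = -1.4687
  v = (11 - (-4)·-1.4687) / (6) = 0.8542
Change: (0.0389, 0.0259) → max |·| = 0.0389

0.0389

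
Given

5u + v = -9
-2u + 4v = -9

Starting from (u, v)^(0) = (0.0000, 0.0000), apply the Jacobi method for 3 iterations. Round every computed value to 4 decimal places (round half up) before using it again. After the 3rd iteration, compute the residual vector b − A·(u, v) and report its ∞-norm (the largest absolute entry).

Iteration 1:
  u = (-9 - (1)·0.0000) / (5) = -1.8000
  v = (-9 - (-2)·0.0000) / (4) = -2.2500
Iteration 2:
  u = (-9 - (1)·-2.2500) / (5) = -1.3500
  v = (-9 - (-2)·-1.8000) / (4) = -3.1500
Iteration 3:
  u = (-9 - (1)·-3.1500) / (5) = -1.1700
  v = (-9 - (-2)·-1.3500) / (4) = -2.9250
Residual b − A·x = (-0.2250, 0.3600); ∞-norm = 0.3600

0.3600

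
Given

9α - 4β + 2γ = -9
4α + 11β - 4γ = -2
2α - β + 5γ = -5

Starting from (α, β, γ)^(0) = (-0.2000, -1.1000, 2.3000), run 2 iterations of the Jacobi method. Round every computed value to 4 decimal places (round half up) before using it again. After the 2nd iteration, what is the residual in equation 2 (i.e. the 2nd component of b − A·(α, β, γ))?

Iteration 1:
  α = (-9 - (-4)·-1.1000 - (2)·2.3000) / (9) = -2.0000
  β = (-2 - (4)·-0.2000 - (-4)·2.3000) / (11) = 0.7273
  γ = (-5 - (2)·-0.2000 - (-1)·-1.1000) / (5) = -1.1400
Iteration 2:
  α = (-9 - (-4)·0.7273 - (2)·-1.1400) / (9) = -0.4234
  β = (-2 - (4)·-2.0000 - (-4)·-1.1400) / (11) = 0.1309
  γ = (-5 - (2)·-2.0000 - (-1)·0.7273) / (5) = -0.0545
Residual b − A·x = (-4.5568, -1.9643, -3.7498)

-1.9643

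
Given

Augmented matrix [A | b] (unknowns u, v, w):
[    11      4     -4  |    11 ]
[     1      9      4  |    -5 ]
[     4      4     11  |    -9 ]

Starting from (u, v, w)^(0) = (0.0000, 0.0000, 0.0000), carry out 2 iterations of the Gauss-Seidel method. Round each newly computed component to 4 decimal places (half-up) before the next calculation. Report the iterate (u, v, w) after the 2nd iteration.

(0.9008, -0.2381, -1.0592)

Iteration 1:
  u = (11 - (4)·0.0000 - (-4)·0.0000) / (11) = 1.0000
  v = (-5 - (1)·1.0000 - (4)·0.0000) / (9) = -0.6667
  w = (-9 - (4)·1.0000 - (4)·-0.6667) / (11) = -0.9394
Iteration 2:
  u = (11 - (4)·-0.6667 - (-4)·-0.9394) / (11) = 0.9008
  v = (-5 - (1)·0.9008 - (4)·-0.9394) / (9) = -0.2381
  w = (-9 - (4)·0.9008 - (4)·-0.2381) / (11) = -1.0592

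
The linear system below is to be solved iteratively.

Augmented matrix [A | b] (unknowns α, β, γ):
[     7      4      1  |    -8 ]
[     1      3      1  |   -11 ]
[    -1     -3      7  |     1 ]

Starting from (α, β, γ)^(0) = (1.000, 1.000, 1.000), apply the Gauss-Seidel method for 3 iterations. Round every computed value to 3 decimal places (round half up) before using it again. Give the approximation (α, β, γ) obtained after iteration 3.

Iteration 1:
  α = (-8 - (4)·1.000 - (1)·1.000) / (7) = -1.857
  β = (-11 - (1)·-1.857 - (1)·1.000) / (3) = -3.381
  γ = (1 - (-1)·-1.857 - (-3)·-3.381) / (7) = -1.571
Iteration 2:
  α = (-8 - (4)·-3.381 - (1)·-1.571) / (7) = 1.014
  β = (-11 - (1)·1.014 - (1)·-1.571) / (3) = -3.481
  γ = (1 - (-1)·1.014 - (-3)·-3.481) / (7) = -1.204
Iteration 3:
  α = (-8 - (4)·-3.481 - (1)·-1.204) / (7) = 1.018
  β = (-11 - (1)·1.018 - (1)·-1.204) / (3) = -3.605
  γ = (1 - (-1)·1.018 - (-3)·-3.605) / (7) = -1.257

(1.018, -3.605, -1.257)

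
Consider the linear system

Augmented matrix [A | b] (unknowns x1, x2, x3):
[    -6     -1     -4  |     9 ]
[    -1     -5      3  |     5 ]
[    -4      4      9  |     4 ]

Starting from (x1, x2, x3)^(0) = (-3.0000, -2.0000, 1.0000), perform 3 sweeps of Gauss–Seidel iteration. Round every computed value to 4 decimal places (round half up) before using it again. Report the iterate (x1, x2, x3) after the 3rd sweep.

Iteration 1:
  x1 = (9 - (-1)·-2.0000 - (-4)·1.0000) / (-6) = -1.8333
  x2 = (5 - (-1)·-1.8333 - (3)·1.0000) / (-5) = -0.0333
  x3 = (4 - (-4)·-1.8333 - (4)·-0.0333) / (9) = -0.3556
Iteration 2:
  x1 = (9 - (-1)·-0.0333 - (-4)·-0.3556) / (-6) = -1.2574
  x2 = (5 - (-1)·-1.2574 - (3)·-0.3556) / (-5) = -0.9619
  x3 = (4 - (-4)·-1.2574 - (4)·-0.9619) / (9) = 0.3131
Iteration 3:
  x1 = (9 - (-1)·-0.9619 - (-4)·0.3131) / (-6) = -1.5484
  x2 = (5 - (-1)·-1.5484 - (3)·0.3131) / (-5) = -0.5025
  x3 = (4 - (-4)·-1.5484 - (4)·-0.5025) / (9) = -0.0204

(-1.5484, -0.5025, -0.0204)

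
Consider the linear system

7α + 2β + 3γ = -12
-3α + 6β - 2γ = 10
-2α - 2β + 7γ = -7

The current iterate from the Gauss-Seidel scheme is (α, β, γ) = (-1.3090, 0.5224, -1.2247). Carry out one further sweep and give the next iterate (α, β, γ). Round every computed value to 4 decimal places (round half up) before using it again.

One sweep:
  α = (-12 - (2)·0.5224 - (3)·-1.2247) / (7) = -1.3387
  β = (10 - (-3)·-1.3387 - (-2)·-1.2247) / (6) = 0.5891
  γ = (-7 - (-2)·-1.3387 - (-2)·0.5891) / (7) = -1.2142

(-1.3387, 0.5891, -1.2142)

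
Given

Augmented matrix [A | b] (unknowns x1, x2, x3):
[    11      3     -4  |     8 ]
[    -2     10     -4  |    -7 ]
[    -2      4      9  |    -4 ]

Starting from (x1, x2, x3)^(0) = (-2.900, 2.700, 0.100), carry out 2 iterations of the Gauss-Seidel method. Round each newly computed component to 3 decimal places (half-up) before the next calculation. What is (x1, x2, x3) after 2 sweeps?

Iteration 1:
  x1 = (8 - (3)·2.700 - (-4)·0.100) / (11) = 0.027
  x2 = (-7 - (-2)·0.027 - (-4)·0.100) / (10) = -0.655
  x3 = (-4 - (-2)·0.027 - (4)·-0.655) / (9) = -0.147
Iteration 2:
  x1 = (8 - (3)·-0.655 - (-4)·-0.147) / (11) = 0.852
  x2 = (-7 - (-2)·0.852 - (-4)·-0.147) / (10) = -0.588
  x3 = (-4 - (-2)·0.852 - (4)·-0.588) / (9) = 0.006

(0.852, -0.588, 0.006)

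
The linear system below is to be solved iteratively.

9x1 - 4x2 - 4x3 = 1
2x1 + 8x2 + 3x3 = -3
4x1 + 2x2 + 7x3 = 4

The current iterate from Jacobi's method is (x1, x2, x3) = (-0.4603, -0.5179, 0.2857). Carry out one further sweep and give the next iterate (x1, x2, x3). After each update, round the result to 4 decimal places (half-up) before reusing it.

One sweep:
  x1 = (1 - (-4)·-0.5179 - (-4)·0.2857) / (9) = 0.0079
  x2 = (-3 - (2)·-0.4603 - (3)·0.2857) / (8) = -0.3671
  x3 = (4 - (4)·-0.4603 - (2)·-0.5179) / (7) = 0.9824

(0.0079, -0.3671, 0.9824)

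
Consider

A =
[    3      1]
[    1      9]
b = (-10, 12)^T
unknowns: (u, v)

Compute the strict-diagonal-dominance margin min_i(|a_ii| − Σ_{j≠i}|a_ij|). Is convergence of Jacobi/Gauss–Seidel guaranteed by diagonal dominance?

row 1: |3| − (1) = 2
row 2: |9| − (1) = 8
minimum over rows = 2 → strictly diagonally dominant (convergence guaranteed)

2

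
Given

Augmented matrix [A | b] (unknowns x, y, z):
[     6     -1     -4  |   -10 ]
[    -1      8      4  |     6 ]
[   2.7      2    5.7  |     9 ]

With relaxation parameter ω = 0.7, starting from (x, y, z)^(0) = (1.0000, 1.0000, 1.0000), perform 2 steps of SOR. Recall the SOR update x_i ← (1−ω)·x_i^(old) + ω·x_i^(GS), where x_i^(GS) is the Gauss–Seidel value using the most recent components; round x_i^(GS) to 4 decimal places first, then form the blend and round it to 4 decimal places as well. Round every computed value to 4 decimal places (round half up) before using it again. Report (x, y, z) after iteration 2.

Iteration 1:
  x: GS value = (-10 - (-1)·1.0000 - (-4)·1.0000) / (6) = -0.8333;  x ← (1−ω)·1.0000 + ω·-0.8333 = -0.2833
  y: GS value = (6 - (-1)·-0.2833 - (4)·1.0000) / (8) = 0.2146;  y ← (1−ω)·1.0000 + ω·0.2146 = 0.4502
  z: GS value = (9 - (2.7)·-0.2833 - (2)·0.4502) / (5.7) = 1.5552;  z ← (1−ω)·1.0000 + ω·1.5552 = 1.3886
Iteration 2:
  x: GS value = (-10 - (-1)·0.4502 - (-4)·1.3886) / (6) = -0.6659;  x ← (1−ω)·-0.2833 + ω·-0.6659 = -0.5511
  y: GS value = (6 - (-1)·-0.5511 - (4)·1.3886) / (8) = -0.0132;  y ← (1−ω)·0.4502 + ω·-0.0132 = 0.1258
  z: GS value = (9 - (2.7)·-0.5511 - (2)·0.1258) / (5.7) = 1.7959;  z ← (1−ω)·1.3886 + ω·1.7959 = 1.6737

(-0.5511, 0.1258, 1.6737)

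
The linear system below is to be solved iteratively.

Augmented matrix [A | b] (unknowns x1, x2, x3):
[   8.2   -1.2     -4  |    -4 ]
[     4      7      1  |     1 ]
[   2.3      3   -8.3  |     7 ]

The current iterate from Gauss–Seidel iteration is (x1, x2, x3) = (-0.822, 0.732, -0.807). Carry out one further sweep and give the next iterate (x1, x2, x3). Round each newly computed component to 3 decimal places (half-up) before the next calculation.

One sweep:
  x1 = (-4 - (-1.2)·0.732 - (-4)·-0.807) / (8.2) = -0.774
  x2 = (1 - (4)·-0.774 - (1)·-0.807) / (7) = 0.700
  x3 = (7 - (2.3)·-0.774 - (3)·0.700) / (-8.3) = -0.805

(-0.774, 0.700, -0.805)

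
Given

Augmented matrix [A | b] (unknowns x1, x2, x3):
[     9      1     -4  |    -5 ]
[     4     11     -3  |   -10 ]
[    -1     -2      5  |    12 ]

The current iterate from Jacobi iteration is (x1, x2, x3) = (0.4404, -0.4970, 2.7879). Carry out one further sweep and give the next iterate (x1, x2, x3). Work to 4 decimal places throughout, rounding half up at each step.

One sweep:
  x1 = (-5 - (1)·-0.4970 - (-4)·2.7879) / (9) = 0.7387
  x2 = (-10 - (4)·0.4404 - (-3)·2.7879) / (11) = -0.3089
  x3 = (12 - (-1)·0.4404 - (-2)·-0.4970) / (5) = 2.2893

(0.7387, -0.3089, 2.2893)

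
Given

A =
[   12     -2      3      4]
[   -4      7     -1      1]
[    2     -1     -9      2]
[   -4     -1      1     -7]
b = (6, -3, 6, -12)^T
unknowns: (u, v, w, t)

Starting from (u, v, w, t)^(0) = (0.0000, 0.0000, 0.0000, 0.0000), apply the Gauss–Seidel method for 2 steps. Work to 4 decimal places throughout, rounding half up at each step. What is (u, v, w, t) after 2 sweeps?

(0.1538, -0.6138, -0.2594, 1.6770)

Iteration 1:
  u = (6 - (-2)·0.0000 - (3)·0.0000 - (4)·0.0000) / (12) = 0.5000
  v = (-3 - (-4)·0.5000 - (-1)·0.0000 - (1)·0.0000) / (7) = -0.1429
  w = (6 - (2)·0.5000 - (-1)·-0.1429 - (2)·0.0000) / (-9) = -0.5397
  t = (-12 - (-4)·0.5000 - (-1)·-0.1429 - (1)·-0.5397) / (-7) = 1.3719
Iteration 2:
  u = (6 - (-2)·-0.1429 - (3)·-0.5397 - (4)·1.3719) / (12) = 0.1538
  v = (-3 - (-4)·0.1538 - (-1)·-0.5397 - (1)·1.3719) / (7) = -0.6138
  w = (6 - (2)·0.1538 - (-1)·-0.6138 - (2)·1.3719) / (-9) = -0.2594
  t = (-12 - (-4)·0.1538 - (-1)·-0.6138 - (1)·-0.2594) / (-7) = 1.6770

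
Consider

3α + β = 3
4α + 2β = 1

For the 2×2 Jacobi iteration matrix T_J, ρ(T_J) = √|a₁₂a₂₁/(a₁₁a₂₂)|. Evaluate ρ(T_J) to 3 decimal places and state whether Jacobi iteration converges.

0.816

a₁₂a₂₁/(a₁₁a₂₂) = (1)·(4) / ((3)·(2)) = 0.666667
ρ = √|0.666667| = √0.666667 = 0.816
ρ < 1, so Jacobi converges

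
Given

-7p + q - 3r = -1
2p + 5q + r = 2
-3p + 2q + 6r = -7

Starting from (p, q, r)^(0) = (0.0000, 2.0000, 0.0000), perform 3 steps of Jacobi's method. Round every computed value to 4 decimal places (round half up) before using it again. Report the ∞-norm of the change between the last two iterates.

Iteration 1:
  p = (-1 - (1)·2.0000 - (-3)·0.0000) / (-7) = 0.4286
  q = (2 - (2)·0.0000 - (1)·0.0000) / (5) = 0.4000
  r = (-7 - (-3)·0.0000 - (2)·2.0000) / (6) = -1.8333
Iteration 2:
  p = (-1 - (1)·0.4000 - (-3)·-1.8333) / (-7) = 0.9857
  q = (2 - (2)·0.4286 - (1)·-1.8333) / (5) = 0.5952
  r = (-7 - (-3)·0.4286 - (2)·0.4000) / (6) = -1.0857
Iteration 3:
  p = (-1 - (1)·0.5952 - (-3)·-1.0857) / (-7) = 0.6932
  q = (2 - (2)·0.9857 - (1)·-1.0857) / (5) = 0.2229
  r = (-7 - (-3)·0.9857 - (2)·0.5952) / (6) = -0.8722
Change: (-0.2925, -0.3723, 0.2135) → max |·| = 0.3723

0.3723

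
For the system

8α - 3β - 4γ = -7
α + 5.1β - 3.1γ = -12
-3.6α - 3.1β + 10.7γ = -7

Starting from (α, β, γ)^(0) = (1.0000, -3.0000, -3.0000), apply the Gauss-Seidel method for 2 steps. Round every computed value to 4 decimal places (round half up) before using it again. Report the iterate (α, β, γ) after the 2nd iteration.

(-3.6053, -3.3741, -2.8447)

Iteration 1:
  α = (-7 - (-3)·-3.0000 - (-4)·-3.0000) / (8) = -3.5000
  β = (-12 - (1)·-3.5000 - (-3.1)·-3.0000) / (5.1) = -3.4902
  γ = (-7 - (-3.6)·-3.5000 - (-3.1)·-3.4902) / (10.7) = -2.8430
Iteration 2:
  α = (-7 - (-3)·-3.4902 - (-4)·-2.8430) / (8) = -3.6053
  β = (-12 - (1)·-3.6053 - (-3.1)·-2.8430) / (5.1) = -3.3741
  γ = (-7 - (-3.6)·-3.6053 - (-3.1)·-3.3741) / (10.7) = -2.8447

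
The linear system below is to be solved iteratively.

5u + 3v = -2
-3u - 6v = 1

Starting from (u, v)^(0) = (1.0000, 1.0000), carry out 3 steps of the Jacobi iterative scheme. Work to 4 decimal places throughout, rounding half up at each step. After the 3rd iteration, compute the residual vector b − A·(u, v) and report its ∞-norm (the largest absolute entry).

Iteration 1:
  u = (-2 - (3)·1.0000) / (5) = -1.0000
  v = (1 - (-3)·1.0000) / (-6) = -0.6667
Iteration 2:
  u = (-2 - (3)·-0.6667) / (5) = 0.0000
  v = (1 - (-3)·-1.0000) / (-6) = 0.3333
Iteration 3:
  u = (-2 - (3)·0.3333) / (5) = -0.6000
  v = (1 - (-3)·0.0000) / (-6) = -0.1667
Residual b − A·x = (1.5001, -1.8002); ∞-norm = 1.8002

1.8002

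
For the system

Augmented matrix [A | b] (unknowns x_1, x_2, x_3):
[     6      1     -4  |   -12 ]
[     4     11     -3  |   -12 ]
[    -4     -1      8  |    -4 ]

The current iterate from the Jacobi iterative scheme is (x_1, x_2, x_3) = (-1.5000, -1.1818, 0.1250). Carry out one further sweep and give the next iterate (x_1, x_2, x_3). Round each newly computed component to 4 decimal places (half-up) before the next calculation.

(-1.7197, -0.5114, -1.3977)

One sweep:
  x_1 = (-12 - (1)·-1.1818 - (-4)·0.1250) / (6) = -1.7197
  x_2 = (-12 - (4)·-1.5000 - (-3)·0.1250) / (11) = -0.5114
  x_3 = (-4 - (-4)·-1.5000 - (-1)·-1.1818) / (8) = -1.3977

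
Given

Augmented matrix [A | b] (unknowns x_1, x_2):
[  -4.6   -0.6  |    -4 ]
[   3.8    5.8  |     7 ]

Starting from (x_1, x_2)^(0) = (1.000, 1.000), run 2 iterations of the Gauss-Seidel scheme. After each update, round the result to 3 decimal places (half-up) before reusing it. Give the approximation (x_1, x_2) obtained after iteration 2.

(0.775, 0.699)

Iteration 1:
  x_1 = (-4 - (-0.6)·1.000) / (-4.6) = 0.739
  x_2 = (7 - (3.8)·0.739) / (5.8) = 0.723
Iteration 2:
  x_1 = (-4 - (-0.6)·0.723) / (-4.6) = 0.775
  x_2 = (7 - (3.8)·0.775) / (5.8) = 0.699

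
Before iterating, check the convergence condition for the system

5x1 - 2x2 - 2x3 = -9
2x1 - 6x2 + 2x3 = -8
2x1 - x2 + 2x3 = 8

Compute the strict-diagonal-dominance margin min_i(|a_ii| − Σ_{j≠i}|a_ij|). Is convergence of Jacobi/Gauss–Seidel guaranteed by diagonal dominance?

-1

row 1: |5| − (2+2) = 1
row 2: |-6| − (2+2) = 2
row 3: |2| − (2+1) = -1
minimum over rows = -1 → not strictly diagonally dominant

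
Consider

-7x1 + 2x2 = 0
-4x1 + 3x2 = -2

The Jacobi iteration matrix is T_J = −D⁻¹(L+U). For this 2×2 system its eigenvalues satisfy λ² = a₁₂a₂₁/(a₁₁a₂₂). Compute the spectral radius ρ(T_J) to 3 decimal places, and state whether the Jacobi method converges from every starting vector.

a₁₂a₂₁/(a₁₁a₂₂) = (2)·(-4) / ((-7)·(3)) = 0.380952
ρ = √|0.380952| = √0.380952 = 0.617
ρ < 1, so Jacobi converges

0.617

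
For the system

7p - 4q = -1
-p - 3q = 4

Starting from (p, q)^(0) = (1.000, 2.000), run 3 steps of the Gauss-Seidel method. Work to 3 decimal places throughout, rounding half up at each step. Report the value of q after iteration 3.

Iteration 1:
  p = (-1 - (-4)·2.000) / (7) = 1.000
  q = (4 - (-1)·1.000) / (-3) = -1.667
Iteration 2:
  p = (-1 - (-4)·-1.667) / (7) = -1.095
  q = (4 - (-1)·-1.095) / (-3) = -0.968
Iteration 3:
  p = (-1 - (-4)·-0.968) / (7) = -0.696
  q = (4 - (-1)·-0.696) / (-3) = -1.101

-1.101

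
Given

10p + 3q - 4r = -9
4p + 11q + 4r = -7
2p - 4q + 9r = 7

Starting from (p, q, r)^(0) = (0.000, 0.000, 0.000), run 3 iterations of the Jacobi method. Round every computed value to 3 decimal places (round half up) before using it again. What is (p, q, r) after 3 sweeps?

Iteration 1:
  p = (-9 - (3)·0.000 - (-4)·0.000) / (10) = -0.900
  q = (-7 - (4)·0.000 - (4)·0.000) / (11) = -0.636
  r = (7 - (2)·0.000 - (-4)·0.000) / (9) = 0.778
Iteration 2:
  p = (-9 - (3)·-0.636 - (-4)·0.778) / (10) = -0.398
  q = (-7 - (4)·-0.900 - (4)·0.778) / (11) = -0.592
  r = (7 - (2)·-0.900 - (-4)·-0.636) / (9) = 0.695
Iteration 3:
  p = (-9 - (3)·-0.592 - (-4)·0.695) / (10) = -0.444
  q = (-7 - (4)·-0.398 - (4)·0.695) / (11) = -0.744
  r = (7 - (2)·-0.398 - (-4)·-0.592) / (9) = 0.603

(-0.444, -0.744, 0.603)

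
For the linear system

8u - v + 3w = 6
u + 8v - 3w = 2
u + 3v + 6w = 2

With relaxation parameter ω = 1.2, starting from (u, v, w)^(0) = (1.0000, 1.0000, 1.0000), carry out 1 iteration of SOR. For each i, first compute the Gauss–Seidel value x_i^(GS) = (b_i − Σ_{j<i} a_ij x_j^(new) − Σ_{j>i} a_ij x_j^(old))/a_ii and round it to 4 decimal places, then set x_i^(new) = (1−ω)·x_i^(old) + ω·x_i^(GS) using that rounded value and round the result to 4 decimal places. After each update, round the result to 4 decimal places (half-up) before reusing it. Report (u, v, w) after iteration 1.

(0.4000, 0.4900, -0.1740)

Iteration 1:
  u: GS value = (6 - (-1)·1.0000 - (3)·1.0000) / (8) = 0.5000;  u ← (1−ω)·1.0000 + ω·0.5000 = 0.4000
  v: GS value = (2 - (1)·0.4000 - (-3)·1.0000) / (8) = 0.5750;  v ← (1−ω)·1.0000 + ω·0.5750 = 0.4900
  w: GS value = (2 - (1)·0.4000 - (3)·0.4900) / (6) = 0.0217;  w ← (1−ω)·1.0000 + ω·0.0217 = -0.1740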